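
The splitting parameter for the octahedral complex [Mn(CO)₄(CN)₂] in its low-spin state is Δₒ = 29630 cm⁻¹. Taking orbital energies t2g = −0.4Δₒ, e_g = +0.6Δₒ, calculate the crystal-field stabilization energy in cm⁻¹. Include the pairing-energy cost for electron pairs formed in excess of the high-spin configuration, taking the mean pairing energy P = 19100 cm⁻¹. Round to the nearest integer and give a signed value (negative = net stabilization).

Ligand charges: 4×(+0) from CO and 2×(-1) from CN⁻ sum to -2; with overall charge +0, Mn is +2.
Group 7 minus oxidation state +2 gives a d⁵ configuration for Mn²⁺.
Configuration: t2g^5 e_g^0.
Orbital CFSE = 5(-0.4) + 0(0.6) = -2.0Δₒ = -2.0 × 29630 = -59260 cm⁻¹.
Pairing penalty: 2 pairs vs 0 in the high-spin reference → 2 extra × P = 38200 cm⁻¹.
Combining: -59260 + 38200 = -21060 cm⁻¹.

-21060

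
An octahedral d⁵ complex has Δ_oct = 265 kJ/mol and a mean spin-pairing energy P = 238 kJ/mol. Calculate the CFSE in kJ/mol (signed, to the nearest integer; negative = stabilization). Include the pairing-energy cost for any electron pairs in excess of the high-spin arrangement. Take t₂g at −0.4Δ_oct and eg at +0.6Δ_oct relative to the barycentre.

Since Δ_oct = 265 kJ/mol > P = 238 kJ/mol, the complex adopts the low-spin configuration.
Filling d⁵ accordingly: t₂g⁵ eg⁰.
Orbital CFSE = -2.0Δ_oct = -2.0 × 265 = -530 kJ/mol.
Excess pairs vs high-spin: 2 − 0 = 2; pairing cost = +476 kJ/mol.
Net CFSE = -530 + 476 = -54 kJ/mol.

-54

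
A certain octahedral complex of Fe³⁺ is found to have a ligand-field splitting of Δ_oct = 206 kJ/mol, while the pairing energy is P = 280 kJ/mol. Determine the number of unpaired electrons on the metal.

Fe is in group 8, so Fe³⁺ is d⁵ (8 − 3 = 5).
Here Δ_oct < P (206 < 280), so the high-spin state is favoured.
Filling d⁵ accordingly: t2g^3 e_g^2.
Unpaired electrons: 5.

5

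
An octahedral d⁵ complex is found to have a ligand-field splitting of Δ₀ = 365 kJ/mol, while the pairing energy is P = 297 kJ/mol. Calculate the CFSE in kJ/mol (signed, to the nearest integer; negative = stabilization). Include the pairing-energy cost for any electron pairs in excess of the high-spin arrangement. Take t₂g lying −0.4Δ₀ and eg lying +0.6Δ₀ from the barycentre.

With Δ₀ > P the complex is low-spin.
Configuration: t₂g⁵ eg⁰.
Orbital CFSE = -2.0Δ₀ = -2.0 × 365 = -730 kJ/mol.
Excess pairs vs high-spin: 2 − 0 = 2; pairing cost = +594 kJ/mol.
Net CFSE = -730 + 594 = -136 kJ/mol.

-136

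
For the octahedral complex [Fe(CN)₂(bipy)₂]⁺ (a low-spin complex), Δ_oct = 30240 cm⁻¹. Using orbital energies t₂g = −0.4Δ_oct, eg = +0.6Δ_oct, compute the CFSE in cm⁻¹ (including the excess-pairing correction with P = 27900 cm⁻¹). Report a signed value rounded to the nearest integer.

Ligand charges: 2×(-1) from CN⁻ and 2×(+0) from bipy sum to -2; with overall charge +1, Fe is +3.
Fe sits in group 8; removing 3 electrons leaves Fe³⁺ with 8 − 3 = 5 d electrons.
Configuration: t₂g⁵ eg⁰.
CFSE(orbital) = 5×(-0.4Δ_oct) + 0×(0.6Δ_oct) = -2.0Δ_oct; with Δ_oct = 30240 cm⁻¹ that is -60480 cm⁻¹.
Pairing penalty: 2 pairs vs 0 in the high-spin reference → 2 extra × P = 55800 cm⁻¹.
Overall CFSE = -60480 + 55800 = -4680 cm⁻¹.

-4680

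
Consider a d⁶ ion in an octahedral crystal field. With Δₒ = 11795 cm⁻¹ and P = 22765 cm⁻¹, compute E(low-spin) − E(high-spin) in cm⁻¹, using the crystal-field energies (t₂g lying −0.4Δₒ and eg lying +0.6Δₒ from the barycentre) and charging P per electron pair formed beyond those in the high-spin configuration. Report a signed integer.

High-spin d⁶ fills as t₂g⁴ eg² with CFSE 4(−0.4) + 2(+0.6) = -0.4Δₒ = -4718 cm⁻¹.
For low-spin the configuration is t₂g⁶ eg⁰: orbital energy -2.4 × 11795 = -28308 cm⁻¹, and 2 additional pairs relative to high-spin add 45530 cm⁻¹, giving 17222 cm⁻¹.
E(LS) − E(HS) = 17222 − (-4718) = 21940 cm⁻¹.

21940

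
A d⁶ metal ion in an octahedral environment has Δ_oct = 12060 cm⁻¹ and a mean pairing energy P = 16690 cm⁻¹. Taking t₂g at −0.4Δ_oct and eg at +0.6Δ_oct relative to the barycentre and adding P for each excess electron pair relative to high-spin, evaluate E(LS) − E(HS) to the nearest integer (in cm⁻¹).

High-spin d⁶ fills as t₂g⁴ eg² with CFSE 4(−0.4) + 2(+0.6) = -0.4Δ_oct = -4824 cm⁻¹.
Low-spin t₂g⁶ eg⁰ gives -2.4Δ_oct = -28944 cm⁻¹, but forming 2 extra pairs costs 2P = 33380 cm⁻¹, so E(LS) = -28944 + 33380 = 4436 cm⁻¹.
The difference is 4436 − (-4824) = 9260 cm⁻¹, so high-spin lies lower.

9260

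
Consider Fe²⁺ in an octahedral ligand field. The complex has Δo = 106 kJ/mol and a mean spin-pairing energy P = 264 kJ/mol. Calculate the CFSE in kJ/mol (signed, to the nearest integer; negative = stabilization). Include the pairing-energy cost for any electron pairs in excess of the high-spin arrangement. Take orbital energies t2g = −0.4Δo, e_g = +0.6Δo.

Fe sits in group 8; removing 2 electrons leaves Fe²⁺ with 8 − 2 = 6 d electrons.
Since Δo = 106 kJ/mol < P = 264 kJ/mol, the complex adopts the high-spin configuration.
That gives t2g^4 e_g^2.
Orbital CFSE = -0.4Δo = -0.4 × 106 = -42 kJ/mol.
High-spin has no excess pairs, so no pairing correction applies.

-42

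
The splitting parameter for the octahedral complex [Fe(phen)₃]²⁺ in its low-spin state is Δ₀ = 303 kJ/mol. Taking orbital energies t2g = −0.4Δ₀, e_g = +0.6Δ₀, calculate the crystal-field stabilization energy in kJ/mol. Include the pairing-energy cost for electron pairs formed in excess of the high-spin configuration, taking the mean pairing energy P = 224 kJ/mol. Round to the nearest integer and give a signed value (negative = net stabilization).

phen is neutral, so the +2 overall charge sits on Fe: oxidation state +2.
Group 8 minus oxidation state +2 gives a d⁶ configuration for Fe²⁺.
The d⁶ electrons fill as t2g^6 e_g^0.
Orbital CFSE = 6(-0.4) + 0(0.6) = -2.4Δ₀ = -2.4 × 303 = -727 kJ/mol.
High-spin d⁶ would be t2g^4 e_g^2 with 1 pair; low-spin has 3, so 2 excess pairs cost +2P = +448 kJ/mol.
Net CFSE = -727 + 448 = -279 kJ/mol.

-279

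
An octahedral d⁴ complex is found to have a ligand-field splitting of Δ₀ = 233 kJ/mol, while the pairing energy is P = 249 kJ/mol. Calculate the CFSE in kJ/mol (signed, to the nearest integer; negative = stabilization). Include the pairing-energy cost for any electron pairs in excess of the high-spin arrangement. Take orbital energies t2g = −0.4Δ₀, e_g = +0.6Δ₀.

-140

Here Δ₀ < P (233 < 249), so the high-spin state is favoured.
Configuration: t2g^3 e_g^1.
Orbital CFSE = -0.6Δ₀ = -0.6 × 233 = -140 kJ/mol.
High-spin has no excess pairs, so no pairing correction applies.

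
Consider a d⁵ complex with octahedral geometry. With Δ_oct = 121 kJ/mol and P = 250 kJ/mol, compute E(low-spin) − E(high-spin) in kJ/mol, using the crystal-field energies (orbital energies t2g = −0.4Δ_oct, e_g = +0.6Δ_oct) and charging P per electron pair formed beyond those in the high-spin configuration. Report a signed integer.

258

In the high-spin limit (t2g^3 e_g^2) the orbital term is 0.0Δ_oct = 0 kJ/mol, with no excess pairing.
Low-spin: t2g^5 e_g^0, orbital CFSE = -2.0Δ_oct = -242 kJ/mol; plus 2 excess pairs × P = +500 kJ/mol; total 258 kJ/mol.
Thus E(LS) − E(HS) = 258 kJ/mol.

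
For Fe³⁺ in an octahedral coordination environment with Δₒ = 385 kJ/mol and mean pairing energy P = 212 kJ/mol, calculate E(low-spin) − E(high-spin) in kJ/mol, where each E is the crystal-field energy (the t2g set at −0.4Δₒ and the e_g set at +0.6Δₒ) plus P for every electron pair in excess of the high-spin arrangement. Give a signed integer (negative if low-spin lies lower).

-346

Fe is in group 8, so Fe³⁺ is d⁵ (8 − 3 = 5).
High-spin: t2g^3 e_g^2, CFSE = 0.0Δₒ = 0 kJ/mol.
For low-spin the configuration is t2g^5 e_g^0: orbital energy -2.0 × 385 = -770 kJ/mol, and 2 additional pairs relative to high-spin add 424 kJ/mol, giving -346 kJ/mol.
The difference is -346 − (0) = -346 kJ/mol, so low-spin lies lower.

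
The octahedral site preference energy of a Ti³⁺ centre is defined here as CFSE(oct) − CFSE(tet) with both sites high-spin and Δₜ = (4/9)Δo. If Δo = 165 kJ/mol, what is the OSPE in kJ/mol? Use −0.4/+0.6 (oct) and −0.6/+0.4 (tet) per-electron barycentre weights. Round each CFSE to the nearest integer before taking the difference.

-22

Ti sits in group 4; removing 3 electrons leaves Ti³⁺ with 4 − 3 = 1 d electrons.
In an octahedral site d¹ (HS) is t2g^1 e_g^0, giving CFSE(oct) = -0.4Δo = -66 kJ/mol.
Tetrahedral: e^1 t2^0, CFSE = 1(−0.6) + 0(+0.4) = -0.6Δₜ = -0.6 × (4/9) × 165 = -44 kJ/mol.
OSPE = CFSE(oct) − CFSE(tet) = -66 − (-44) = -22 kJ/mol.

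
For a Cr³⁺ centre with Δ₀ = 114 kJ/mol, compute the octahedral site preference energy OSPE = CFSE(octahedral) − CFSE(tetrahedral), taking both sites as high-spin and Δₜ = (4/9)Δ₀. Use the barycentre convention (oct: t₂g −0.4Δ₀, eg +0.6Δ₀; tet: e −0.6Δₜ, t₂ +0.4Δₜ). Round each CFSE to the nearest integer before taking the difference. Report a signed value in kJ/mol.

-96

Cr is in group 6, so Cr³⁺ is d³ (6 − 3 = 3).
In an octahedral site d³ (HS) is t2g^3 e_g^0, giving CFSE(oct) = -1.2Δ₀ = -137 kJ/mol.
Tetrahedral: e^2 t2^1, CFSE = 2(−0.6) + 1(+0.4) = -0.8Δₜ = -0.8 × (4/9) × 114 = -41 kJ/mol.
OSPE = CFSE(oct) − CFSE(tet) = -137 − (-41) = -96 kJ/mol.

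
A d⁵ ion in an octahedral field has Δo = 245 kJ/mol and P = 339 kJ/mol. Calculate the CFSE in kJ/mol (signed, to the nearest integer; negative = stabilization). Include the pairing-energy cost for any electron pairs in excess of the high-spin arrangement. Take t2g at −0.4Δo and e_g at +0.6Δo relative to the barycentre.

0

Here Δo < P (245 < 339), so the high-spin state is favoured.
Filling d⁵ accordingly: t2g^3 e_g^2.
Orbital CFSE = 0.0Δo = 0.0 × 245 = 0 kJ/mol.
High-spin has no excess pairs, so no pairing correction applies.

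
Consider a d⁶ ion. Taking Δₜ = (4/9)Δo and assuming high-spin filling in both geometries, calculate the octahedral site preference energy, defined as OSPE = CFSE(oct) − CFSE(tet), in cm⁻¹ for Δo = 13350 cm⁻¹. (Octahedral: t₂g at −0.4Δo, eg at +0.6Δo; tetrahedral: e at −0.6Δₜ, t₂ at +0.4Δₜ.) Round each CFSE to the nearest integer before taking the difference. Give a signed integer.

-1780

In an octahedral site d⁶ (HS) is t2g^4 e_g^2, giving CFSE(oct) = -0.4Δo = -5340 cm⁻¹.
In a tetrahedral site the filling is e^3 t2^3: CFSE(tet) = -0.6Δₜ = -0.6 × (4/9)(13350) = -3560 cm⁻¹.
Subtracting, OSPE = -5340 − (-3560) = -1780 cm⁻¹.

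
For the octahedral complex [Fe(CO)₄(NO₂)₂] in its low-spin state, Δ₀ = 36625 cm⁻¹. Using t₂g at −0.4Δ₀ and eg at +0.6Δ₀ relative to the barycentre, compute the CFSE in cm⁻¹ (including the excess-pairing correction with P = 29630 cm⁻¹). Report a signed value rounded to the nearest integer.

-28640

Ligand charges: 4×(+0) from CO and 2×(-1) from NO₂⁻ sum to -2; with overall charge +0, Fe is +2.
Fe²⁺: group 8, so d-count = 8 − 2 = 6.
Configuration: t₂g⁶ eg⁰.
CFSE(orbital) = 6×(-0.4Δ₀) + 0×(0.6Δ₀) = -2.4Δ₀; with Δ₀ = 36625 cm⁻¹ that is -87900 cm⁻¹.
Pairing penalty: 3 pairs vs 1 in the high-spin reference → 2 extra × P = 59260 cm⁻¹.
Combining: -87900 + 59260 = -28640 cm⁻¹.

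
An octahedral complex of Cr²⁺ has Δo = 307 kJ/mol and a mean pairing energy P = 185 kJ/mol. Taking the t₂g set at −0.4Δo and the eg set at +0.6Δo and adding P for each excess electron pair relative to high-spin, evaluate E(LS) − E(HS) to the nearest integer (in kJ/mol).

Cr is in group 6, so Cr²⁺ is d⁴ (6 − 2 = 4).
High-spin: t₂g³ eg¹, CFSE = -0.6Δo = -184 kJ/mol.
Low-spin t₂g⁴ eg⁰ gives -1.6Δo = -491 kJ/mol, but forming 1 extra pair costs 1P = 185 kJ/mol, so E(LS) = -491 + 185 = -306 kJ/mol.
The difference is -306 − (-184) = -122 kJ/mol, so low-spin lies lower.

-122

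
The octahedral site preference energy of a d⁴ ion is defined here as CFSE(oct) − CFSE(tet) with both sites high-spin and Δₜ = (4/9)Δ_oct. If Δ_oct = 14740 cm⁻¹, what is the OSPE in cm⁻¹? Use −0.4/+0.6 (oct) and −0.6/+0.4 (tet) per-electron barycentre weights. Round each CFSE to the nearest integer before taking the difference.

In an octahedral site d⁴ (HS) is t2g^3 e_g^1, giving CFSE(oct) = -0.6Δ_oct = -8844 cm⁻¹.
In a tetrahedral site the filling is e^2 t2^2: CFSE(tet) = -0.4Δₜ = -0.4 × (4/9)(14740) = -2620 cm⁻¹.
OSPE = -8844 − (-2620) = -6224 cm⁻¹.

-6224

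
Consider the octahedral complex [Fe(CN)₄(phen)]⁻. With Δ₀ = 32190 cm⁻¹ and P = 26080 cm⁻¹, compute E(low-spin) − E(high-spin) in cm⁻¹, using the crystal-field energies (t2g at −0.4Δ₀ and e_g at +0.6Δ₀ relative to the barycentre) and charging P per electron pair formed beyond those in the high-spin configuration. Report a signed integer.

-12220

Ligand charges: 4×(-1) from CN⁻ and 1×(+0) from phen sum to -4; with overall charge -1, Fe is +3.
Fe is in group 8, so Fe³⁺ is d⁵ (8 − 3 = 5).
High-spin d⁵ fills as t2g^3 e_g^2 with CFSE 3(−0.4) + 2(+0.6) = 0.0Δ₀ = 0 cm⁻¹.
Low-spin: t2g^5 e_g^0, orbital CFSE = -2.0Δ₀ = -64380 cm⁻¹; plus 2 excess pairs × P = +52160 cm⁻¹; total -12220 cm⁻¹.
Thus E(LS) − E(HS) = -12220 cm⁻¹.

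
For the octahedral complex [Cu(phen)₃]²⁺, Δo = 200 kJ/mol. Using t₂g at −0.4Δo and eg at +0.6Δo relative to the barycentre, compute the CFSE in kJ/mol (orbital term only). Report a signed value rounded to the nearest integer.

-120

phen is neutral, so the +2 overall charge sits on Cu: oxidation state +2.
Cu sits in group 11; removing 2 electrons leaves Cu²⁺ with 11 − 2 = 9 d electrons.
Electron filling gives t₂g⁶ eg³.
CFSE(orbital) = 6×(-0.4Δo) + 3×(0.6Δo) = -0.6Δo; with Δo = 200 kJ/mol that is -120 kJ/mol.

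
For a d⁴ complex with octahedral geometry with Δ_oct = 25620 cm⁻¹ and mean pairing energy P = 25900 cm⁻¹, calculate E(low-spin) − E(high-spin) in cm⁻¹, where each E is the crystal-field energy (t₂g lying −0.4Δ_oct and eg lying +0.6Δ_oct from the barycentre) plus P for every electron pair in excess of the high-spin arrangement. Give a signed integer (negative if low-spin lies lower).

280

High-spin: t₂g³ eg¹, CFSE = -0.6Δ_oct = -15372 cm⁻¹.
Low-spin t₂g⁴ eg⁰ gives -1.6Δ_oct = -40992 cm⁻¹, but forming 1 extra pair costs 1P = 25900 cm⁻¹, so E(LS) = -40992 + 25900 = -15092 cm⁻¹.
E(LS) − E(HS) = -15092 − (-15372) = 280 cm⁻¹.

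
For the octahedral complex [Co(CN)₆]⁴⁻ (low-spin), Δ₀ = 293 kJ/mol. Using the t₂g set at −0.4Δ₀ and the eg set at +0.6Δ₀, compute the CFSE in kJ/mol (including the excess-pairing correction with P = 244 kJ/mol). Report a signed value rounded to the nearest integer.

-283

Each CN⁻ contributes -1; 6 × (-1) = -6. With overall charge -4, Co is in the +2 oxidation state.
Co sits in group 9; removing 2 electrons leaves Co²⁺ with 9 − 2 = 7 d electrons.
The d⁷ electrons fill as t₂g⁶ eg¹.
CFSE(orbital) = 6×(-0.4Δ₀) + 1×(0.6Δ₀) = -1.8Δ₀; with Δ₀ = 293 kJ/mol that is -527 kJ/mol.
High-spin d⁷ would be t₂g⁵ eg² with 2 pairs; low-spin has 3, so 1 excess pair costs +1P = +244 kJ/mol.
Overall CFSE = -527 + 244 = -283 kJ/mol.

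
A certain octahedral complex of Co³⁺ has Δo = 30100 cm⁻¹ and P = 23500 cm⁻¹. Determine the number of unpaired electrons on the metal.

0

Co³⁺: group 9, so d-count = 9 − 3 = 6.
Δo > P, so pairing is preferred: the ground state is low-spin.
Configuration: t2g^6 e_g^0.
Unpaired electrons: 0.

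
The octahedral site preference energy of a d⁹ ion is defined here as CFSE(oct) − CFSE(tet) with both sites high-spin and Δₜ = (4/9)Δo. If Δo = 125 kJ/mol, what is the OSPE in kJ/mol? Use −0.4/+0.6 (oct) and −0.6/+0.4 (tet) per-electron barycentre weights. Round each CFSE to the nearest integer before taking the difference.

-53

In an octahedral site d⁹ (HS) is t2g^6 e_g^3, giving CFSE(oct) = -0.6Δo = -75 kJ/mol.
Tetrahedral: e^4 t2^5, CFSE = 4(−0.6) + 5(+0.4) = -0.4Δₜ = -0.4 × (4/9) × 125 = -22 kJ/mol.
OSPE = -75 − (-22) = -53 kJ/mol.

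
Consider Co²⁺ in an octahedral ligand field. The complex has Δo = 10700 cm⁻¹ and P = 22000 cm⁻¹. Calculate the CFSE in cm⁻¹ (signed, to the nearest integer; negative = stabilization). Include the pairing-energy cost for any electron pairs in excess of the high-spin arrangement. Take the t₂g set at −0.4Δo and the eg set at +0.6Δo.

Co sits in group 9; removing 2 electrons leaves Co²⁺ with 9 − 2 = 7 d electrons.
Since Δo = 10700 cm⁻¹ < P = 22000 cm⁻¹, the complex adopts the high-spin configuration.
That gives t₂g⁵ eg².
Orbital CFSE = -0.8Δo = -0.8 × 10700 = -8560 cm⁻¹.
High-spin has no excess pairs, so no pairing correction applies.

-8560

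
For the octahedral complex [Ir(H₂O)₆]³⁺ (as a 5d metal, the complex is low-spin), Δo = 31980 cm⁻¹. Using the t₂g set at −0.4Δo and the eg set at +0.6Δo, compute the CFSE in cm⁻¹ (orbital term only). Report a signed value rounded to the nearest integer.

H₂O is neutral, so the +3 overall charge sits on Ir: oxidation state +3.
Ir sits in group 9; removing 3 electrons leaves Ir³⁺ with 9 − 3 = 6 d electrons.
The d⁶ electrons fill as t₂g⁶ eg⁰.
Orbital CFSE = 6(-0.4) + 0(0.6) = -2.4Δo = -2.4 × 31980 = -76752 cm⁻¹.

-76752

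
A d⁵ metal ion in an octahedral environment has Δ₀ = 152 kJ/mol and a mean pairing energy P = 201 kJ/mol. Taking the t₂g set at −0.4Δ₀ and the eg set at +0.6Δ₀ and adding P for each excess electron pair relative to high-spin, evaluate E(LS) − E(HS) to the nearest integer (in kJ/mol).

98

High-spin d⁵ fills as t₂g³ eg² with CFSE 3(−0.4) + 2(+0.6) = 0.0Δ₀ = 0 kJ/mol.
For low-spin the configuration is t₂g⁵ eg⁰: orbital energy -2.0 × 152 = -304 kJ/mol, and 2 additional pairs relative to high-spin add 402 kJ/mol, giving 98 kJ/mol.
Thus E(LS) − E(HS) = 98 kJ/mol.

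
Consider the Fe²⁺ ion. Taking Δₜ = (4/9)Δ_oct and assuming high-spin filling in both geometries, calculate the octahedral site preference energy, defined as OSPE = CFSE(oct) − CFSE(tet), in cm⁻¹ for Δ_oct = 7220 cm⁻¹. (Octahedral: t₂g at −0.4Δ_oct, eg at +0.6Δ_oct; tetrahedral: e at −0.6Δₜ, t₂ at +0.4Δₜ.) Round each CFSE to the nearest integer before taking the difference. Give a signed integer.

Group 8 minus oxidation state +2 gives a d⁶ configuration for Fe²⁺.
Octahedral high-spin t₂g⁴ eg²: CFSE = -0.4 × 7220 = -2888 cm⁻¹.
In a tetrahedral site the filling is e³ t₂³: CFSE(tet) = -0.6Δₜ = -0.6 × (4/9)(7220) = -1925 cm⁻¹.
OSPE = -2888 − (-1925) = -963 cm⁻¹.

-963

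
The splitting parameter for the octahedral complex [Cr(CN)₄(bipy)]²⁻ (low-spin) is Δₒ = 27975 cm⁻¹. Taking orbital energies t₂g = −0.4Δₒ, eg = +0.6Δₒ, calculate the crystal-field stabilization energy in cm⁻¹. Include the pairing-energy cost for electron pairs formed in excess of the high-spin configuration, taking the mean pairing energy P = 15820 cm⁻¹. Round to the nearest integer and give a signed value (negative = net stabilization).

-28940

Ligand charges: 4×(-1) from CN⁻ and 1×(+0) from bipy sum to -4; with overall charge -2, Cr is +2.
Group 6 minus oxidation state +2 gives a d⁴ configuration for Cr²⁺.
Configuration: t₂g⁴ eg⁰.
Orbital CFSE = 4(-0.4) + 0(0.6) = -1.6Δₒ = -1.6 × 27975 = -44760 cm⁻¹.
High-spin d⁴ would be t₂g³ eg¹ with 0 pairs; low-spin has 1, so 1 excess pair costs +1P = +15820 cm⁻¹.
Overall CFSE = -44760 + 15820 = -28940 cm⁻¹.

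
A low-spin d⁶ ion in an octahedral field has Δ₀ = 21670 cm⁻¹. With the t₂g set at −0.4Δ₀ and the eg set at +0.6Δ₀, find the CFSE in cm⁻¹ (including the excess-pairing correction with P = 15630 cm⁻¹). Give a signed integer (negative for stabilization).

Electron filling gives t₂g⁶ eg⁰.
CFSE(orbital) = 6×(-0.4Δ₀) + 0×(0.6Δ₀) = -2.4Δ₀; with Δ₀ = 21670 cm⁻¹ that is -52008 cm⁻¹.
Pairing penalty: 3 pairs vs 1 in the high-spin reference → 2 extra × P = 31260 cm⁻¹.
Net CFSE = -52008 + 31260 = -20748 cm⁻¹.

-20748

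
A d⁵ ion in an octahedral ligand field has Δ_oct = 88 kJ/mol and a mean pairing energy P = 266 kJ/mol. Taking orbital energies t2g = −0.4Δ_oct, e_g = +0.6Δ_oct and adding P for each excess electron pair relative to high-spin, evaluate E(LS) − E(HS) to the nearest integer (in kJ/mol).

In the high-spin limit (t2g^3 e_g^2) the orbital term is 0.0Δ_oct = 0 kJ/mol, with no excess pairing.
Low-spin: t2g^5 e_g^0, orbital CFSE = -2.0Δ_oct = -176 kJ/mol; plus 2 excess pairs × P = +532 kJ/mol; total 356 kJ/mol.
E(LS) − E(HS) = 356 − (0) = 356 kJ/mol.

356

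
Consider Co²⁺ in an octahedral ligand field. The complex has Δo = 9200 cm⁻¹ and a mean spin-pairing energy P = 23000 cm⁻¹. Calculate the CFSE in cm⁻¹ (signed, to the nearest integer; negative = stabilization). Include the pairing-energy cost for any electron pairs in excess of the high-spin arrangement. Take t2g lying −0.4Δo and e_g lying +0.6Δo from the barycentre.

Co sits in group 9; removing 2 electrons leaves Co²⁺ with 9 − 2 = 7 d electrons.
Δo < P, so pairing is avoided: the ground state is high-spin.
Configuration: t2g^5 e_g^2.
Orbital CFSE = -0.8Δo = -0.8 × 9200 = -7360 cm⁻¹.
High-spin has no excess pairs, so no pairing correction applies.

-7360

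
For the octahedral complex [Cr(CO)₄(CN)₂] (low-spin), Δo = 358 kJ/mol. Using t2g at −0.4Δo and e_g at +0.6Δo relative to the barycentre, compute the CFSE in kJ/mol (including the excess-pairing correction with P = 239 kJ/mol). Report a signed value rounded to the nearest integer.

Ligand charges: 4×(+0) from CO and 2×(-1) from CN⁻ sum to -2; with overall charge +0, Cr is +2.
Group 6 minus oxidation state +2 gives a d⁴ configuration for Cr²⁺.
Configuration: t2g^4 e_g^0.
The orbital stabilization is -1.6Δo = -1.6 × 358 = -573 kJ/mol.
Relative to high-spin t2g^3 e_g^1 (0 paired), the low-spin configuration has 1 additional pair, contributing +1 × 239 = +239 kJ/mol.
Net CFSE = -573 + 239 = -334 kJ/mol.

-334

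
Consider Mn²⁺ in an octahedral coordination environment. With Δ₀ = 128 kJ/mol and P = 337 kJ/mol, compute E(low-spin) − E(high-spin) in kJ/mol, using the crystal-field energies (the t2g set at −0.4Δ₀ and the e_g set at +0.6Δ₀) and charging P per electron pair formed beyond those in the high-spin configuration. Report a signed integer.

Group 7 minus oxidation state +2 gives a d⁵ configuration for Mn²⁺.
High-spin: t2g^3 e_g^2, CFSE = 0.0Δ₀ = 0 kJ/mol.
Low-spin: t2g^5 e_g^0, orbital CFSE = -2.0Δ₀ = -256 kJ/mol; plus 2 excess pairs × P = +674 kJ/mol; total 418 kJ/mol.
E(LS) − E(HS) = 418 − (0) = 418 kJ/mol.

418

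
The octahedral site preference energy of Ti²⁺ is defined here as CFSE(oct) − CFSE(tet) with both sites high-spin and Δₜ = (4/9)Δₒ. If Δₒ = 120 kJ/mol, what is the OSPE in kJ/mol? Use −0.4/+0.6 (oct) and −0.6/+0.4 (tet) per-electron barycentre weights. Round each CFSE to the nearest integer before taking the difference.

Ti sits in group 4; removing 2 electrons leaves Ti²⁺ with 4 − 2 = 2 d electrons.
Octahedral high-spin t2g^2 e_g^0: CFSE = -0.8 × 120 = -96 kJ/mol.
Tetrahedral e^2 t2^0 gives -1.2Δₜ = -1.2 × (4/9) × 120 = -64 kJ/mol.
OSPE = -96 − (-64) = -32 kJ/mol.

-32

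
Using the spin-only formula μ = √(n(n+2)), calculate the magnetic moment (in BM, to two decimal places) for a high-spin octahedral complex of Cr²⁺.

4.90 BM

Cr sits in group 6; removing 2 electrons leaves Cr²⁺ with 6 − 2 = 4 d electrons.
Configuration: t2g^3 e_g^1 → 4 unpaired electrons.
μ(spin-only) = √[4(4+2)] = √24 ≈ 4.90 BM.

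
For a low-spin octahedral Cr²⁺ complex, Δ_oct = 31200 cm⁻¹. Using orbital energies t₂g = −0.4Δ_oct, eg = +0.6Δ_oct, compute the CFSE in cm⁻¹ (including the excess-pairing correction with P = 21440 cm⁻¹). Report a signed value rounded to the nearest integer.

-28480

Cr is in group 6, so Cr²⁺ is d⁴ (6 − 2 = 4).
Electron filling gives t₂g⁴ eg⁰.
Orbital CFSE = 4(-0.4) + 0(0.6) = -1.6Δ_oct = -1.6 × 31200 = -49920 cm⁻¹.
High-spin d⁴ would be t₂g³ eg¹ with 0 pairs; low-spin has 1, so 1 excess pair costs +1P = +21440 cm⁻¹.
Overall CFSE = -49920 + 21440 = -28480 cm⁻¹.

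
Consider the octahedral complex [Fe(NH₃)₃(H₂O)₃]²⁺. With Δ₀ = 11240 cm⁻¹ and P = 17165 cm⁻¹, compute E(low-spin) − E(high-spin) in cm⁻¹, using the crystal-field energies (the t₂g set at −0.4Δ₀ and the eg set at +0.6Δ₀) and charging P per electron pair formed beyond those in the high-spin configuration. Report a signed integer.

Ligand charges: 3×(+0) from NH₃ and 3×(+0) from H₂O sum to +0; with overall charge +2, Fe is +2.
Fe²⁺: group 8, so d-count = 8 − 2 = 6.
High-spin d⁶ fills as t₂g⁴ eg² with CFSE 4(−0.4) + 2(+0.6) = -0.4Δ₀ = -4496 cm⁻¹.
Low-spin t₂g⁶ eg⁰ gives -2.4Δ₀ = -26976 cm⁻¹, but forming 2 extra pairs costs 2P = 34330 cm⁻¹, so E(LS) = -26976 + 34330 = 7354 cm⁻¹.
E(LS) − E(HS) = 7354 − (-4496) = 11850 cm⁻¹.

11850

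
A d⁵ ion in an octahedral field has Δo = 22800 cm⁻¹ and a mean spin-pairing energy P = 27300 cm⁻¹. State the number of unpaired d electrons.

5

Δo < P, so pairing is avoided: the ground state is high-spin.
Configuration: t2g^3 e_g^2.
Unpaired electrons: 5.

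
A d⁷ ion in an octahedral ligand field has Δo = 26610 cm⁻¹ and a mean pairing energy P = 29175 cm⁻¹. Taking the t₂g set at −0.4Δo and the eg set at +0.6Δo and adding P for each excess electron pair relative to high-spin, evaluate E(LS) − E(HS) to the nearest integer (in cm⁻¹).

High-spin d⁷ fills as t₂g⁵ eg² with CFSE 5(−0.4) + 2(+0.6) = -0.8Δo = -21288 cm⁻¹.
Low-spin t₂g⁶ eg¹ gives -1.8Δo = -47898 cm⁻¹, but forming 1 extra pair costs 1P = 29175 cm⁻¹, so E(LS) = -47898 + 29175 = -18723 cm⁻¹.
E(LS) − E(HS) = -18723 − (-21288) = 2565 cm⁻¹.

2565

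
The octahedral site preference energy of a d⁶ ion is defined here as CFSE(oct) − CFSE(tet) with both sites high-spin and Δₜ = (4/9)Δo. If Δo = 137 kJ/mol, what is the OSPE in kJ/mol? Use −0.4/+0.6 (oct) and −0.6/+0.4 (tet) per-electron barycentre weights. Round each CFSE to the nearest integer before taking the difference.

-18

Octahedral high-spin t2g^4 e_g^2: CFSE = -0.4 × 137 = -55 kJ/mol.
Tetrahedral: e^3 t2^3, CFSE = 3(−0.6) + 3(+0.4) = -0.6Δₜ = -0.6 × (4/9) × 137 = -37 kJ/mol.
Subtracting, OSPE = -55 − (-37) = -18 kJ/mol.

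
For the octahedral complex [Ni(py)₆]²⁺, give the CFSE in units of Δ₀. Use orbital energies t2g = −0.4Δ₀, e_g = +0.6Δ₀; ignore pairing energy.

-1.2 Δ₀

py is neutral, so the +2 overall charge sits on Ni: oxidation state +2.
Ni sits in group 10; removing 2 electrons leaves Ni²⁺ with 10 − 2 = 8 d electrons.
For octahedral d⁸ the high- and low-spin configurations coincide.
Configuration: t2g^6 e_g^2.
CFSE = 6(-0.4Δ₀) + 2(0.6Δ₀) = -2.4Δ₀ + 1.2Δ₀ = -1.2Δ₀.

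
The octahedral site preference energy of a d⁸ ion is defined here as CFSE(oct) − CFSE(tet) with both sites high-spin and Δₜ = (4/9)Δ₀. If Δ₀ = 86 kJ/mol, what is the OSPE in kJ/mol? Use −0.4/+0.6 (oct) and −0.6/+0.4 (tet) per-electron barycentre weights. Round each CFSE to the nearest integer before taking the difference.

-72

Octahedral high-spin t2g^6 e_g^2: CFSE = -1.2 × 86 = -103 kJ/mol.
Tetrahedral: e^4 t2^4, CFSE = 4(−0.6) + 4(+0.4) = -0.8Δₜ = -0.8 × (4/9) × 86 = -31 kJ/mol.
OSPE = CFSE(oct) − CFSE(tet) = -103 − (-31) = -72 kJ/mol.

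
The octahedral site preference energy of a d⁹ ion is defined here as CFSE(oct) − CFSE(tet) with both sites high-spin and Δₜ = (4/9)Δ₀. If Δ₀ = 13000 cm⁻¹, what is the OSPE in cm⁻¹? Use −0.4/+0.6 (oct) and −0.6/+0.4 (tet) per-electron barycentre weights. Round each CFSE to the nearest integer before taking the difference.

-5489

In an octahedral site d⁹ (HS) is t2g^6 e_g^3, giving CFSE(oct) = -0.6Δ₀ = -7800 cm⁻¹.
Tetrahedral: e^4 t2^5, CFSE = 4(−0.6) + 5(+0.4) = -0.4Δₜ = -0.4 × (4/9) × 13000 = -2311 cm⁻¹.
OSPE = CFSE(oct) − CFSE(tet) = -7800 − (-2311) = -5489 cm⁻¹.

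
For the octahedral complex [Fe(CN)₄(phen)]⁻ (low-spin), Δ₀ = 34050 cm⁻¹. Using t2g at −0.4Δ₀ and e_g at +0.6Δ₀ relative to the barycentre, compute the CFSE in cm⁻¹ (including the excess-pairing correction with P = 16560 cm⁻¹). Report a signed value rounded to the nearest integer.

Ligand charges: 4×(-1) from CN⁻ and 1×(+0) from phen sum to -4; with overall charge -1, Fe is +3.
Fe³⁺: group 8, so d-count = 8 − 3 = 5.
The d⁵ electrons fill as t2g^5 e_g^0.
The orbital stabilization is -2.0Δ₀ = -2.0 × 34050 = -68100 cm⁻¹.
Pairing penalty: 2 pairs vs 0 in the high-spin reference → 2 extra × P = 33120 cm⁻¹.
Overall CFSE = -68100 + 33120 = -34980 cm⁻¹.

-34980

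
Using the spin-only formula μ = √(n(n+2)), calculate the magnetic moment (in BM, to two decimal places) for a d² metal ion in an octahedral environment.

2.83 BM

Configuration: t₂g² eg⁰ → 2 unpaired electrons.
μ(spin-only) = √[2(2+2)] = √8 ≈ 2.83 BM.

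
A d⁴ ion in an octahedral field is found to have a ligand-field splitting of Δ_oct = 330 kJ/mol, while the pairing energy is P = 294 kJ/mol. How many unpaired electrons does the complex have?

2

With Δ_oct > P the complex is low-spin.
Configuration: t₂g⁴ eg⁰.
Unpaired electrons: 2.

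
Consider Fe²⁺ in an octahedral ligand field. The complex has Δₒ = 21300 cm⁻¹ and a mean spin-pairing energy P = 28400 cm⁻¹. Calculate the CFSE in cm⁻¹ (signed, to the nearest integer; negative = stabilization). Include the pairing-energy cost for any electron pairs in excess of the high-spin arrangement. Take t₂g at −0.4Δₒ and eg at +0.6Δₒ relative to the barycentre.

-8520

Fe is in group 8, so Fe²⁺ is d⁶ (8 − 2 = 6).
Since Δₒ = 21300 cm⁻¹ < P = 28400 cm⁻¹, the complex adopts the high-spin configuration.
Filling d⁶ accordingly: t₂g⁴ eg².
Orbital CFSE = -0.4Δₒ = -0.4 × 21300 = -8520 cm⁻¹.
High-spin has no excess pairs, so no pairing correction applies.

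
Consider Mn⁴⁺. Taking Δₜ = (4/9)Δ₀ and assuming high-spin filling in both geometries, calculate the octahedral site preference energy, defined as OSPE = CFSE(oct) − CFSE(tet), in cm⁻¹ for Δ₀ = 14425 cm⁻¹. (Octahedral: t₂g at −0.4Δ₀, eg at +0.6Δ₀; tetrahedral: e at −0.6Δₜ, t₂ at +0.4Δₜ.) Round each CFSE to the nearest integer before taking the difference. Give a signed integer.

Mn is in group 7, so Mn⁴⁺ is d³ (7 − 4 = 3).
Octahedral (high-spin): t2g^3 e_g^0, CFSE = 3(−0.4) + 0(+0.6) = -1.2Δ₀ = -1.2 × 14425 = -17310 cm⁻¹.
Tetrahedral e^2 t2^1 gives -0.8Δₜ = -0.8 × (4/9) × 14425 = -5129 cm⁻¹.
OSPE = -17310 − (-5129) = -12181 cm⁻¹.

-12181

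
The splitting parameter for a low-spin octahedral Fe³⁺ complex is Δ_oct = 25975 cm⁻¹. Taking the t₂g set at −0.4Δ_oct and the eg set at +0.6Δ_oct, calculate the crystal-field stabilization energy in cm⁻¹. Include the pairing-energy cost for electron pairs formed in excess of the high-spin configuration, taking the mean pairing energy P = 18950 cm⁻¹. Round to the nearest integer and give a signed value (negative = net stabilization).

-14050

Fe³⁺: group 8, so d-count = 8 − 3 = 5.
The d⁵ electrons fill as t₂g⁵ eg⁰.
The orbital stabilization is -2.0Δ_oct = -2.0 × 25975 = -51950 cm⁻¹.
High-spin d⁵ would be t₂g³ eg² with 0 pairs; low-spin has 2, so 2 excess pairs cost +2P = +37900 cm⁻¹.
Net CFSE = -51950 + 37900 = -14050 cm⁻¹.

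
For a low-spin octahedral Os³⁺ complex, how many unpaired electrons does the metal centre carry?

1

Os sits in group 8; removing 3 electrons leaves Os³⁺ with 8 − 3 = 5 d electrons.
Configuration: t₂g⁵ eg⁰, giving 1 unpaired electron.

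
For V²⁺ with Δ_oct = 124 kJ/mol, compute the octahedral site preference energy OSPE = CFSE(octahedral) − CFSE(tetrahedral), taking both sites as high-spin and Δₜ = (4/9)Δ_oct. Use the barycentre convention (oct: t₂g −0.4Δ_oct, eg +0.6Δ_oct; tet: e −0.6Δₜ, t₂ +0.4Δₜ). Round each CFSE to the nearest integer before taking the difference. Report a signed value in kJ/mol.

V sits in group 5; removing 2 electrons leaves V²⁺ with 5 − 2 = 3 d electrons.
Octahedral (high-spin): t2g^3 e_g^0, CFSE = 3(−0.4) + 0(+0.6) = -1.2Δ_oct = -1.2 × 124 = -149 kJ/mol.
Tetrahedral e^2 t2^1 gives -0.8Δₜ = -0.8 × (4/9) × 124 = -44 kJ/mol.
Subtracting, OSPE = -149 − (-44) = -105 kJ/mol.

-105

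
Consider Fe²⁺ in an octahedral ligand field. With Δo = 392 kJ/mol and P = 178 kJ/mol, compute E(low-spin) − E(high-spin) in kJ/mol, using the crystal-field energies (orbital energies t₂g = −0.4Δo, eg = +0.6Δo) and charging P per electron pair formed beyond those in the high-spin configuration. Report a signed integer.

Fe²⁺: group 8, so d-count = 8 − 2 = 6.
In the high-spin limit (t₂g⁴ eg²) the orbital term is -0.4Δo = -157 kJ/mol, with no excess pairing.
Low-spin: t₂g⁶ eg⁰, orbital CFSE = -2.4Δo = -941 kJ/mol; plus 2 excess pairs × P = +356 kJ/mol; total -585 kJ/mol.
The difference is -585 − (-157) = -428 kJ/mol, so low-spin lies lower.

-428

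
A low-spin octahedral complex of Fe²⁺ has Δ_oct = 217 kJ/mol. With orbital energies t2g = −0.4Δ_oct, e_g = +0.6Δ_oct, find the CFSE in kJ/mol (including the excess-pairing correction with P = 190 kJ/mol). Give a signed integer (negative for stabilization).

Fe²⁺: group 8, so d-count = 8 − 2 = 6.
Configuration: t2g^6 e_g^0.
CFSE(orbital) = 6×(-0.4Δ_oct) + 0×(0.6Δ_oct) = -2.4Δ_oct; with Δ_oct = 217 kJ/mol that is -521 kJ/mol.
Relative to high-spin t2g^4 e_g^2 (1 paired), the low-spin configuration has 2 additional pairs, contributing +2 × 190 = +380 kJ/mol.
Overall CFSE = -521 + 380 = -141 kJ/mol.

-141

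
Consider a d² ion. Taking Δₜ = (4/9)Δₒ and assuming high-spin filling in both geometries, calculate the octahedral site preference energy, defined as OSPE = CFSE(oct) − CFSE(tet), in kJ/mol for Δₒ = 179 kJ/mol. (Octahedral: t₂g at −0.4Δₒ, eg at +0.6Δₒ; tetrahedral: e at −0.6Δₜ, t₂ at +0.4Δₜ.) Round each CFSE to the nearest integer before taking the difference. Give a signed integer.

Octahedral (high-spin): t2g^2 e_g^0, CFSE = 2(−0.4) + 0(+0.6) = -0.8Δₒ = -0.8 × 179 = -143 kJ/mol.
Tetrahedral e^2 t2^0 gives -1.2Δₜ = -1.2 × (4/9) × 179 = -95 kJ/mol.
OSPE = CFSE(oct) − CFSE(tet) = -143 − (-95) = -48 kJ/mol.

-48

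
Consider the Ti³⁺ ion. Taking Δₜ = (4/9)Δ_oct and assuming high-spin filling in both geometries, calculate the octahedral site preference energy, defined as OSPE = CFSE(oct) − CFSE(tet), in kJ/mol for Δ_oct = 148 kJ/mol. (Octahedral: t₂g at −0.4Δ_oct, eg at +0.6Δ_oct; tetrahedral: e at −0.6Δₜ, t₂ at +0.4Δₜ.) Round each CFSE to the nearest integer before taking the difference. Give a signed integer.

-20

Ti³⁺: group 4, so d-count = 4 − 3 = 1.
Octahedral (high-spin): t2g^1 e_g^0, CFSE = 1(−0.4) + 0(+0.6) = -0.4Δ_oct = -0.4 × 148 = -59 kJ/mol.
Tetrahedral: e^1 t2^0, CFSE = 1(−0.6) + 0(+0.4) = -0.6Δₜ = -0.6 × (4/9) × 148 = -39 kJ/mol.
OSPE = CFSE(oct) − CFSE(tet) = -59 − (-39) = -20 kJ/mol.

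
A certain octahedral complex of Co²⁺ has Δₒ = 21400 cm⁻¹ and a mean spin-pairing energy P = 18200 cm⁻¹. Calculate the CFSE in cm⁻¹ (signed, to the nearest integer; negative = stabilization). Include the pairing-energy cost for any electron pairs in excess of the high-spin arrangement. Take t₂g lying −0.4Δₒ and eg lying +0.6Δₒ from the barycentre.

-20320

Group 9 minus oxidation state +2 gives a d⁷ configuration for Co²⁺.
Δₒ > P, so pairing is preferred: the ground state is low-spin.
Configuration: t₂g⁶ eg¹.
Orbital CFSE = -1.8Δₒ = -1.8 × 21400 = -38520 cm⁻¹.
Excess pairs vs high-spin: 3 − 2 = 1; pairing cost = +18200 cm⁻¹.
Net CFSE = -38520 + 18200 = -20320 cm⁻¹.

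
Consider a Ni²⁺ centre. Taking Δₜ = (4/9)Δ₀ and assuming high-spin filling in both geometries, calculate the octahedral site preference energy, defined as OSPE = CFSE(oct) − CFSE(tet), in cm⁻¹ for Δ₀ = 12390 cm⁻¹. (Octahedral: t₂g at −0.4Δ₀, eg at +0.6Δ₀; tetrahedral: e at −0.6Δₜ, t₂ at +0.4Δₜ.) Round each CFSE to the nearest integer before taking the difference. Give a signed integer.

Ni²⁺: group 10, so d-count = 10 − 2 = 8.
Octahedral high-spin t₂g⁶ eg²: CFSE = -1.2 × 12390 = -14868 cm⁻¹.
In a tetrahedral site the filling is e⁴ t₂⁴: CFSE(tet) = -0.8Δₜ = -0.8 × (4/9)(12390) = -4405 cm⁻¹.
OSPE = CFSE(oct) − CFSE(tet) = -14868 − (-4405) = -10463 cm⁻¹.

-10463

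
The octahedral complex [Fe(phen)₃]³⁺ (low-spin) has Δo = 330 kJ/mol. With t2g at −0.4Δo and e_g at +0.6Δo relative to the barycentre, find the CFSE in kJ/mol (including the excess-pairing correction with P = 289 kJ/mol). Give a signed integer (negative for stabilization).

phen is neutral, so the +3 overall charge sits on Fe: oxidation state +3.
Fe sits in group 8; removing 3 electrons leaves Fe³⁺ with 8 − 3 = 5 d electrons.
Configuration: t2g^5 e_g^0.
Orbital CFSE = 5(-0.4) + 0(0.6) = -2.0Δo = -2.0 × 330 = -660 kJ/mol.
Pairing penalty: 2 pairs vs 0 in the high-spin reference → 2 extra × P = 578 kJ/mol.
Overall CFSE = -660 + 578 = -82 kJ/mol.

-82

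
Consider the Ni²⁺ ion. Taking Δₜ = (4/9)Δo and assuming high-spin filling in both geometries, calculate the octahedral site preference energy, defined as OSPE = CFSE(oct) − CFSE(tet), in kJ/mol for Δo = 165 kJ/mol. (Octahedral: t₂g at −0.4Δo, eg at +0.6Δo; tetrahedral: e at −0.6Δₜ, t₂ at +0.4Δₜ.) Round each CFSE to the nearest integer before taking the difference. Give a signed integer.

Ni sits in group 10; removing 2 electrons leaves Ni²⁺ with 10 − 2 = 8 d electrons.
In an octahedral site d⁸ (HS) is t₂g⁶ eg², giving CFSE(oct) = -1.2Δo = -198 kJ/mol.
Tetrahedral: e⁴ t₂⁴, CFSE = 4(−0.6) + 4(+0.4) = -0.8Δₜ = -0.8 × (4/9) × 165 = -59 kJ/mol.
OSPE = CFSE(oct) − CFSE(tet) = -198 − (-59) = -139 kJ/mol.

-139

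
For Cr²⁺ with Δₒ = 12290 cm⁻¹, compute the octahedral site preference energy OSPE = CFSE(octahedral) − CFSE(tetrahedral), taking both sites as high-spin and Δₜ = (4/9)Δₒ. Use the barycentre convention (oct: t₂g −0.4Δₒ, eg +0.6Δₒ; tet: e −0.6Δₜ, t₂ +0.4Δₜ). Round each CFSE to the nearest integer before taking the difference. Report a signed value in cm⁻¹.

Group 6 minus oxidation state +2 gives a d⁴ configuration for Cr²⁺.
Octahedral high-spin t2g^3 e_g^1: CFSE = -0.6 × 12290 = -7374 cm⁻¹.
Tetrahedral e^2 t2^2 gives -0.4Δₜ = -0.4 × (4/9) × 12290 = -2185 cm⁻¹.
Subtracting, OSPE = -7374 − (-2185) = -5189 cm⁻¹.

-5189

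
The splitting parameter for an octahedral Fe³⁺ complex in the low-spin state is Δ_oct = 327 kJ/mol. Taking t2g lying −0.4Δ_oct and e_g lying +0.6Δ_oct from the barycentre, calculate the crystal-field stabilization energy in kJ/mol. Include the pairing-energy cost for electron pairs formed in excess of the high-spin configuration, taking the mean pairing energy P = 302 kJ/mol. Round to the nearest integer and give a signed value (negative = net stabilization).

Fe sits in group 8; removing 3 electrons leaves Fe³⁺ with 8 − 3 = 5 d electrons.
The d⁵ electrons fill as t2g^5 e_g^0.
CFSE(orbital) = 5×(-0.4Δ_oct) + 0×(0.6Δ_oct) = -2.0Δ_oct; with Δ_oct = 327 kJ/mol that is -654 kJ/mol.
High-spin d⁵ would be t2g^3 e_g^2 with 0 pairs; low-spin has 2, so 2 excess pairs cost +2P = +604 kJ/mol.
Combining: -654 + 604 = -50 kJ/mol.

-50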